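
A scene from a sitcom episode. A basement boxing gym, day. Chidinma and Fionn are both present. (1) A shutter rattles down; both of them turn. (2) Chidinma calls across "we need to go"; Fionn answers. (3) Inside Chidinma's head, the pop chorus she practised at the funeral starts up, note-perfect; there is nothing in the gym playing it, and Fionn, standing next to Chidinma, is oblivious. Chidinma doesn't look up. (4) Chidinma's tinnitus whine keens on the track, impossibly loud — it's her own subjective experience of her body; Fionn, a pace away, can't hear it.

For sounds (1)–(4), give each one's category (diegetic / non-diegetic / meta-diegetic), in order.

Sound (1): the sound comes from a shutter physically present in the location, so diegetic.
(2) is diegetic: spoken by a character present in the story world.
(3) is meta-diegetic: the music is a memory playing inside Chidinma's mind alone; no real-world source, Fionn can't hear it.
Sound (4): point-of-audition from inside Chidinma's body; not a sound in the room, so meta-diegetic.

diegetic, diegetic, meta-diegetic, meta-diegetic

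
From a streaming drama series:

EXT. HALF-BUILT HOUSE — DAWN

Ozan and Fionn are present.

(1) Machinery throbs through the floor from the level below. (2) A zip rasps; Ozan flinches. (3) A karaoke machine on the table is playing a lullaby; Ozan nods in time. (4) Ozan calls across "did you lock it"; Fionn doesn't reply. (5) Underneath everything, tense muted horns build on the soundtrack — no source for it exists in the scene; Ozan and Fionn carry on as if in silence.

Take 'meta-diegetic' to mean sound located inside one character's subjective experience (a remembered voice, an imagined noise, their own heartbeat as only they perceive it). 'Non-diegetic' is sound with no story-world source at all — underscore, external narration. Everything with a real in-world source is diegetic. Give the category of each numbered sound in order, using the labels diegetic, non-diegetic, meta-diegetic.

diegetic, diegetic, diegetic, diegetic, non-diegetic

Sound (1): ambient/room sound belonging to the story's physical space, so diegetic.
Sound (2): the sound comes from a zip physically present in the location, so diegetic.
Sound (3): the music comes from an on-screen device that Ozan responds to, so diegetic.
Sound (4): on-screen dialogue — Ozan speaks and Fionn is there to hear, so diegetic.
Sound (5): it has no source in the story world and no character can hear it — it's underscore, so non-diegetic.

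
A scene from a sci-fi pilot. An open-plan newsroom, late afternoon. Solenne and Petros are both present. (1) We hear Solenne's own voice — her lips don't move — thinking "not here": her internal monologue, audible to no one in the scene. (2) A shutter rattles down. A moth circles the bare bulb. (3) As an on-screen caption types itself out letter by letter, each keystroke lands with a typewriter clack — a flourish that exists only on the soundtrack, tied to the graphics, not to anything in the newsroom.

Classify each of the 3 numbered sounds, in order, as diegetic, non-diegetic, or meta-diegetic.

meta-diegetic, diegetic, non-diegetic

(1) is meta-diegetic: it's Solenne's unspoken thought, heard only by the audience via her subjectivity.
(2) is diegetic: an in-world source (a shutter); characters could hear it.
Sound (3): sound married to a title/caption — outside the diegesis by definition, so non-diegetic.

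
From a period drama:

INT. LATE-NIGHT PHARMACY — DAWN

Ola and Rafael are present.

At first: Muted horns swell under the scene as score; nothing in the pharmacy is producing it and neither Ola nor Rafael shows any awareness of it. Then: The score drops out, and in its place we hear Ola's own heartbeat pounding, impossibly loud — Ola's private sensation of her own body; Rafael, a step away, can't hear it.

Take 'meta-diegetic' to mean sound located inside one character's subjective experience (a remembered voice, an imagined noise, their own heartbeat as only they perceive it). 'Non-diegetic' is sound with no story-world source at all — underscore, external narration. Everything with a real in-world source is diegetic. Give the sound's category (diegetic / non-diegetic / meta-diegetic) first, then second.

non-diegetic, meta-diegetic

First: underscore with no in-world source, inaudible to the characters → non-diegetic.
Second: the body sound is Ola's subjective perception alone — Rafael can't hear it → meta-diegetic.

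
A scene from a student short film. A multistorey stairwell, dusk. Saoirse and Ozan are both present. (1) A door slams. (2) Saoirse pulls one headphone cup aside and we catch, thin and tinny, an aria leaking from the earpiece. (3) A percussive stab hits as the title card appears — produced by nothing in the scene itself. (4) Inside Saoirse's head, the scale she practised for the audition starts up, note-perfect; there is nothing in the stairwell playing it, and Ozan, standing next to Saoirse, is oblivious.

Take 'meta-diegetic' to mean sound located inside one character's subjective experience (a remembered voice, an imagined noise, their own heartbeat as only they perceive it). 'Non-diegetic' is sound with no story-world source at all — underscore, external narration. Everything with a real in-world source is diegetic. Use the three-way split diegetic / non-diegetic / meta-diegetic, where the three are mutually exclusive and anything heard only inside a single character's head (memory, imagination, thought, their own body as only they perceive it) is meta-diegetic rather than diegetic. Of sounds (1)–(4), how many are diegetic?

2

Sound (1): a door is a real object/event in the scene's world, so diegetic.
(2) is diegetic: the headphones are an on-screen source.
(3) is non-diegetic: an editorial stinger — it belongs to the cut, not the story world.
Sound (4): the music is a memory playing inside Saoirse's mind alone; no real-world source, Ozan can't hear it, so meta-diegetic.
Diegetic: (1), (2) — that's 2.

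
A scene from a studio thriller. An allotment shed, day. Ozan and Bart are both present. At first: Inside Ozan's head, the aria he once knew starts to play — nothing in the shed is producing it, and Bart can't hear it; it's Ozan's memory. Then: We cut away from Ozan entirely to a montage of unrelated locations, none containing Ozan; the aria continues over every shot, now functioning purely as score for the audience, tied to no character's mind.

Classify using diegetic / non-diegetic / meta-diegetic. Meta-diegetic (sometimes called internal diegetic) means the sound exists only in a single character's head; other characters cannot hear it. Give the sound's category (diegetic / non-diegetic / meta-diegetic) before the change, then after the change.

Before the change: the music lives inside Ozan's mind alone; Bart can't hear it → meta-diegetic.
After the change: once it plays over shots Ozan isn't in, detached from any character's subjectivity, it's conventional underscore → non-diegetic.

meta-diegetic, non-diegetic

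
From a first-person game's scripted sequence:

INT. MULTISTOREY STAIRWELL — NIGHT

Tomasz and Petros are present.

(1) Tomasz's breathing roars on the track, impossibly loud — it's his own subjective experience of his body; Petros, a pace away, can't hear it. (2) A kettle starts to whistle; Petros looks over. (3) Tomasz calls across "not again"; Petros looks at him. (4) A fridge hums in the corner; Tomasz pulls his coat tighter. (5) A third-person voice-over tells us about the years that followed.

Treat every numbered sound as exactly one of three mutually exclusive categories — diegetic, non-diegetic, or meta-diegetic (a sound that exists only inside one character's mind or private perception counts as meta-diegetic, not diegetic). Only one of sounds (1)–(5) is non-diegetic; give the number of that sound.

(1) it's Tomasz's internal bodily sensation rendered as sound; only Tomasz 'hears' it → meta-diegetic.
(2) is diegetic: a kettle is a real object/event in the scene's world.
(3) is diegetic: Tomasz is a character speaking aloud in the scene.
(4) is diegetic: ambient/room sound belonging to the story's physical space.
(5) is non-diegetic: commentary laid over the scene from outside the fiction.
Only (5) is non-diegetic.

5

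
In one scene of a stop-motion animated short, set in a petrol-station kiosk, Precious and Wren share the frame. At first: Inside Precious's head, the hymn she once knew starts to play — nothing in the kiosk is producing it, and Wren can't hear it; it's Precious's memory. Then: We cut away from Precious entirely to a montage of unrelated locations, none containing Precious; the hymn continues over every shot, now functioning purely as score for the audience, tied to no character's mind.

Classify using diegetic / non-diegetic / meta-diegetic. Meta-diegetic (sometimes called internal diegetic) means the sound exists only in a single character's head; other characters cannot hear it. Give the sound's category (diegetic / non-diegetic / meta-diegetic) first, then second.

First: the music lives inside Precious's mind alone; Wren can't hear it → meta-diegetic.
Second: once it plays over shots Precious isn't in, detached from any character's subjectivity, it's conventional underscore → non-diegetic.

meta-diegetic, non-diegetic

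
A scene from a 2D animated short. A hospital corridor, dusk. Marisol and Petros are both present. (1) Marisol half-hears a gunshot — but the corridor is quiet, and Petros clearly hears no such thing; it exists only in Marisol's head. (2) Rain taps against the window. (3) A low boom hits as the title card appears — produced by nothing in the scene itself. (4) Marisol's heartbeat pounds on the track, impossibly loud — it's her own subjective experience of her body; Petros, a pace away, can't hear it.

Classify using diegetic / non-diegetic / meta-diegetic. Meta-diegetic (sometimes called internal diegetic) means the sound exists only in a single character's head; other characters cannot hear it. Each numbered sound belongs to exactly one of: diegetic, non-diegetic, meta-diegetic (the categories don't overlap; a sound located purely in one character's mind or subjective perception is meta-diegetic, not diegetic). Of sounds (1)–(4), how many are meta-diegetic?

(1) is meta-diegetic: Marisol alone 'hears' it — an imagined sound, not present in the space.
(2) is diegetic: it's the actual ambient sound of the location.
Sound (3): it's a sound-design accent with no in-world source; no one in the scene can hear it, so non-diegetic.
(4) a subjective body sound — Marisol's private perception, inaudible to Petros → meta-diegetic.
So 2 of the 4 are meta-diegetic: (1), (4).

2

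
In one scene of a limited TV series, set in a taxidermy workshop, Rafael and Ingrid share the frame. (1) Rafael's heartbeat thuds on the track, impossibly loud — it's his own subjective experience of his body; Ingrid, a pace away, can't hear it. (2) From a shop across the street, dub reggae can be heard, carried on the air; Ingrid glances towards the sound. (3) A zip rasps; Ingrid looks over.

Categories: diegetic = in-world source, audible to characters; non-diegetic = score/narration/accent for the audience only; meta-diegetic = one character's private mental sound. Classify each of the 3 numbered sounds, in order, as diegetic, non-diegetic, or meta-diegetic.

meta-diegetic, diegetic, diegetic

(1) it's Rafael's internal bodily sensation rendered as sound; only Rafael 'hears' it → meta-diegetic.
(2) is diegetic: off-screen diegetic: the source is out of frame but still in the story's space.
(3) the sound comes from a zip physically present in the location → diegetic.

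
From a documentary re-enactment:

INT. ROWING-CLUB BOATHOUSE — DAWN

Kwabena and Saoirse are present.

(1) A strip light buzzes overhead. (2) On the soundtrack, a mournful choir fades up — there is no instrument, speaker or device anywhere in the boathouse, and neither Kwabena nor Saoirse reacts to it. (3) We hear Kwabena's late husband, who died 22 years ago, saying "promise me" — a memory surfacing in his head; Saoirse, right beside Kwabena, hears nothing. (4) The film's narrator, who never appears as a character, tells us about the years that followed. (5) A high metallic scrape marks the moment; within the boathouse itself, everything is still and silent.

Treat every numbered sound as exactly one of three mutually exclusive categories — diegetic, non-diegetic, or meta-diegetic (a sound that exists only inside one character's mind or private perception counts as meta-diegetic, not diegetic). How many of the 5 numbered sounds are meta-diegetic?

1

(1) a strip light is part of the location's real environment → diegetic.
(2) is non-diegetic: score with no on-screen or off-screen source; it exists for the audience alone.
(3) it's Kwabena's recollection rendered as sound; the other character can't hear it → meta-diegetic.
(4) the narrator exists outside the story world, addressing only the audience → non-diegetic.
Sound (5): an editorial stinger — it belongs to the cut, not the story world, so non-diegetic.
So 1 of the 5 is meta-diegetic: (3).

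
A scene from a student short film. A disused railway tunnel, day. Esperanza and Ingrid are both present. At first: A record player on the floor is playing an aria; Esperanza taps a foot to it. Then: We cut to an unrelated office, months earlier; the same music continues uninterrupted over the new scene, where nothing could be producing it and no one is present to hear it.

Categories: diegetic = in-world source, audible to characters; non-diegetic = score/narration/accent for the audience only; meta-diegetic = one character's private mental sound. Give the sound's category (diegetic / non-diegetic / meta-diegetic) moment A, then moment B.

Moment A: a record player is a real in-scene source and Esperanza reacts to it → diegetic.
Moment B: there is no longer any in-world source and no one can hear it — it has become underscore → non-diegetic.

diegetic, non-diegetic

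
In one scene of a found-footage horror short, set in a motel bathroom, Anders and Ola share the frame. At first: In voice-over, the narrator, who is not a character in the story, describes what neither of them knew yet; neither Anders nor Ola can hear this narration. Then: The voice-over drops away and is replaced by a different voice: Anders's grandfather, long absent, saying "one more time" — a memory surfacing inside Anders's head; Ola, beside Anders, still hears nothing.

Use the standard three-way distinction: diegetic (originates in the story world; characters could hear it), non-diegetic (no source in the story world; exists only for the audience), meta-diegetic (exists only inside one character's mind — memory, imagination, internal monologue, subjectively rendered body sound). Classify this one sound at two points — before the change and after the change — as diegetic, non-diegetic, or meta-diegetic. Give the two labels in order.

non-diegetic, meta-diegetic

Before the change: the external narrator addresses only the audience — outside the story world → non-diegetic.
After the change: the replacement voice is a memory inside Anders's mind specifically → meta-diegetic.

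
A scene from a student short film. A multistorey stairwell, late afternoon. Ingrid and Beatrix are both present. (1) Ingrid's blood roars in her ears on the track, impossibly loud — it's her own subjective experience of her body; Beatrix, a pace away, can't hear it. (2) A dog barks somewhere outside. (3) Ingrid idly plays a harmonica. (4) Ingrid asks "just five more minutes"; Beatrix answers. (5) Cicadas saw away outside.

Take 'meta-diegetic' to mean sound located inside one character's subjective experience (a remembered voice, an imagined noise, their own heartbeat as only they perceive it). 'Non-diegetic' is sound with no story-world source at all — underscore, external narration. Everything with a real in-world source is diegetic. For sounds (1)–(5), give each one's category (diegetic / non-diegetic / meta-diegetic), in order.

meta-diegetic, diegetic, diegetic, diegetic, diegetic

Sound (1): it's Ingrid's internal bodily sensation rendered as sound; only Ingrid 'hears' it, so meta-diegetic.
(2) is diegetic: the sound comes from a dog physically present in the location.
(3) Ingrid is producing the music live, in the story world → diegetic.
(4) Ingrid is a character speaking aloud in the scene → diegetic.
(5) it's the actual ambient sound of the location → diegetic.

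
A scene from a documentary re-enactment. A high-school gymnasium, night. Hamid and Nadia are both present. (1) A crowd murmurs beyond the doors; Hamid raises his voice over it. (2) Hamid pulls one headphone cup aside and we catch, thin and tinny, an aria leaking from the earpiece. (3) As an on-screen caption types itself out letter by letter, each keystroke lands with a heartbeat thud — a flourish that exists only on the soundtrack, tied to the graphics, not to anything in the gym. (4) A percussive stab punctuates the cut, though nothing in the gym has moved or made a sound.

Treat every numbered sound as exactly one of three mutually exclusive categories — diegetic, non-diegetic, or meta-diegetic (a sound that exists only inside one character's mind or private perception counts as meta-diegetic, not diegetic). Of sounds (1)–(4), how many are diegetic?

2

(1) is diegetic: ambient/room sound belonging to the story's physical space.
(2) is diegetic: the earpiece is a real device on Hamid's head — source music.
(3) sound married to a title/caption — outside the diegesis by definition → non-diegetic.
(4) it's a sound-design accent with no in-world source; no one in the scene can hear it → non-diegetic.
So 2 of the 4 are diegetic: (1), (2).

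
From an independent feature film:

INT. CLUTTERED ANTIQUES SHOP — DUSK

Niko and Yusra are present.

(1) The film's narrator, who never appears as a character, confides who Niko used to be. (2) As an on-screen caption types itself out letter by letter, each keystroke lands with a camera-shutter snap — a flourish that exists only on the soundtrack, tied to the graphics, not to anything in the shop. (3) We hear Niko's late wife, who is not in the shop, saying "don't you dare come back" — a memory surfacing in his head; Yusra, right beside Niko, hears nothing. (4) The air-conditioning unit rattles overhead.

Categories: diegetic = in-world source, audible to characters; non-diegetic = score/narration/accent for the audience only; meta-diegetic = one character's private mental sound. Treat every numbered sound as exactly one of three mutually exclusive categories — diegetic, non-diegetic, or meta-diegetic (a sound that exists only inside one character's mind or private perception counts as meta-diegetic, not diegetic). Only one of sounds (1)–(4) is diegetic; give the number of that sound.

Sound (1): the narrator exists outside the story world, addressing only the audience, so non-diegetic.
(2) it accompanies on-screen graphics, not anything inside the story world → non-diegetic.
(3) is meta-diegetic: a remembered line, private to Niko — not present in the room, not audible to Yusra.
(4) the air-conditioning unit is part of the location's real environment → diegetic.
Only (4) is diegetic.

4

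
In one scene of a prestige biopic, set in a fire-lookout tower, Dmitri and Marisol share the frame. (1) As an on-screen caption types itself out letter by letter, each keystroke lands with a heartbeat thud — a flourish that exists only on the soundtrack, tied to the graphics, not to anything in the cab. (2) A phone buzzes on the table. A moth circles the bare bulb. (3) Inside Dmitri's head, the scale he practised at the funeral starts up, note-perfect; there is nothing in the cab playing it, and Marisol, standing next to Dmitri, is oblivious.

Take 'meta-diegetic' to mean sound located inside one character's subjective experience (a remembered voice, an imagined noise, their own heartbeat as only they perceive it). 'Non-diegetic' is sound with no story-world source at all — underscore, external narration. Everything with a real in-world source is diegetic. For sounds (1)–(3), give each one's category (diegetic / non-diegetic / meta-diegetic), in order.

non-diegetic, diegetic, meta-diegetic

Sound (1): it accompanies on-screen graphics, not anything inside the story world, so non-diegetic.
Sound (2): the sound comes from a phone physically present in the location, so diegetic.
Sound (3): it lives in Dmitri's subjectivity, not in the cab, so meta-diegetic.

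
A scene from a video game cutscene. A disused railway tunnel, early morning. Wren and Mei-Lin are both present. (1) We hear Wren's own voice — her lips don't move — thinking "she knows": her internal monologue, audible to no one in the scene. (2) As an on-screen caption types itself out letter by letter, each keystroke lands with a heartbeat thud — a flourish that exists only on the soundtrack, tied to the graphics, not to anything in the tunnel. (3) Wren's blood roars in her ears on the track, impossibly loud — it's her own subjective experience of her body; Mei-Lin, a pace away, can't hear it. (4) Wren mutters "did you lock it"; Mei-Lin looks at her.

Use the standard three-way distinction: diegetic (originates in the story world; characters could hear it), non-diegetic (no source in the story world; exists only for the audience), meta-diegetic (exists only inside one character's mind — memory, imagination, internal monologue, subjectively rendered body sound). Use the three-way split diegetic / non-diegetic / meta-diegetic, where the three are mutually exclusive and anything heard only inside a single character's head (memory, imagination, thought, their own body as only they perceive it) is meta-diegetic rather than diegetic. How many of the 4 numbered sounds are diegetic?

Sound (1): Wren's thought-voice: a private mental sound no other character can hear, so meta-diegetic.
(2) the caption isn't part of the story world, so neither is the sound tied to it → non-diegetic.
Sound (3): point-of-audition from inside Wren's body; not a sound in the room, so meta-diegetic.
Sound (4): spoken by a character present in the story world, so diegetic.
So 1 of the 4 is diegetic: (4).

1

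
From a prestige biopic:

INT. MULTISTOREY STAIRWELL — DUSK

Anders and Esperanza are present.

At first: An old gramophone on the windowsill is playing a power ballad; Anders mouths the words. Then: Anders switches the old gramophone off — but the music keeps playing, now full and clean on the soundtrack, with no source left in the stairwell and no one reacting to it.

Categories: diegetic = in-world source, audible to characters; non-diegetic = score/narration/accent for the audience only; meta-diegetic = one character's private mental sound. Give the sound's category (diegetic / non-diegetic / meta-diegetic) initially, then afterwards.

diegetic, non-diegetic

Initially: an old gramophone is a real in-scene source and Anders reacts to it → diegetic.
Afterwards: there is no longer any in-world source and no one can hear it — it has become underscore → non-diegetic.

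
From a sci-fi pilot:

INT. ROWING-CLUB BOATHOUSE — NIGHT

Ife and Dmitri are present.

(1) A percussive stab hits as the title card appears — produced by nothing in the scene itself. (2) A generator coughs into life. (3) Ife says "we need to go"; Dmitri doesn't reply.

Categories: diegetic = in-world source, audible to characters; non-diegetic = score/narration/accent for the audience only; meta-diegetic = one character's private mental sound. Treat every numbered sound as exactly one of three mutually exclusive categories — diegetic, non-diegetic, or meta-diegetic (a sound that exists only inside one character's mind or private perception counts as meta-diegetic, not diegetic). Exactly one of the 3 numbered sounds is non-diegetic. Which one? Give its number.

1

(1) it's a sound-design accent with no in-world source; no one in the scene can hear it → non-diegetic.
(2) an in-world source (a generator); characters could hear it → diegetic.
(3) Ife is a character speaking aloud in the scene → diegetic.
Only (1) is non-diegetic.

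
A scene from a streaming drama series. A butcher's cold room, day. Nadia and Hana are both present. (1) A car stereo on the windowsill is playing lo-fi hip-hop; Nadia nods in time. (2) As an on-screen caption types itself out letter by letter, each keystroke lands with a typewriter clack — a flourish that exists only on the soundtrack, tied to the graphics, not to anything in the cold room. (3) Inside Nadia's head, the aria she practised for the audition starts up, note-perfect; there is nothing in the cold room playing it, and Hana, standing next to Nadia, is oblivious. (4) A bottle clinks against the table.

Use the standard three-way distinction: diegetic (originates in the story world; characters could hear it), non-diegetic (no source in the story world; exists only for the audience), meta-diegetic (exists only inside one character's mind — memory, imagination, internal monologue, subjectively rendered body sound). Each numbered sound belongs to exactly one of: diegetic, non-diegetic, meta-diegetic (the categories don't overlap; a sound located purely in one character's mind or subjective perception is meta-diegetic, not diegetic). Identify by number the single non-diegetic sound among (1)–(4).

2

(1) a car stereo is a physical source in the scene and Nadia reacts to it → diegetic.
(2) is non-diegetic: it accompanies on-screen graphics, not anything inside the story world.
(3) it lives in Nadia's subjectivity, not in the cold room → meta-diegetic.
Sound (4): the sound comes from a bottle physically present in the location, so diegetic.
Only (2) is non-diegetic.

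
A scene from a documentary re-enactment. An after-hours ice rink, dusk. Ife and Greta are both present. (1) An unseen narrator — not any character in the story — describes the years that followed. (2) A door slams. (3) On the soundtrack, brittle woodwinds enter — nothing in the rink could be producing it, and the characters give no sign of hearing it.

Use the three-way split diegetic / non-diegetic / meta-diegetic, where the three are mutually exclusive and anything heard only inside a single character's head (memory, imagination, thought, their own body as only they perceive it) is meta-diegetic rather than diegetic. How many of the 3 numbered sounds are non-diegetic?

Sound (1): commentary laid over the scene from outside the fiction, so non-diegetic.
Sound (2): the sound comes from a door physically present in the location, so diegetic.
Sound (3): score with no on-screen or off-screen source; it exists for the audience alone, so non-diegetic.
So 2 of the 3 are non-diegetic: (1), (3).

2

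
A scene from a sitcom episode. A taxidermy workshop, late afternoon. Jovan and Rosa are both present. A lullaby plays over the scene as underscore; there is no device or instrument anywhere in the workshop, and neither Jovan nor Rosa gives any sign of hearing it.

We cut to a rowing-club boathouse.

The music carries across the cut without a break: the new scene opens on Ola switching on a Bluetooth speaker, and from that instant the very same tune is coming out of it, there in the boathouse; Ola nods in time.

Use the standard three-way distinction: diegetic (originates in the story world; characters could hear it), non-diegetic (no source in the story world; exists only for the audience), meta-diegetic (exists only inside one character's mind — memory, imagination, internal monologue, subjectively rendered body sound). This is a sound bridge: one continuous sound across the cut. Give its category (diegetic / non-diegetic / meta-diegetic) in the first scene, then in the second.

Scene one: there's no in-world source anywhere and no character hears it — underscore for the audience only → non-diegetic.
Scene two: once Ola turns on a Bluetooth speaker, the music has a real source in the story world and Ola reacts to it → diegetic.

non-diegetic, diegetic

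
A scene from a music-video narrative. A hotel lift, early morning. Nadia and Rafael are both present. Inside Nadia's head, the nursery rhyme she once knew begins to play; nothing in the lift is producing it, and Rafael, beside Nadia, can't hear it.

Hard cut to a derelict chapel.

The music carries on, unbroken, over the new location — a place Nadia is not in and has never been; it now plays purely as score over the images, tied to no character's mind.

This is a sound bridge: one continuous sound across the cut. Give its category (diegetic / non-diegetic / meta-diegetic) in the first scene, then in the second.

Scene one: the music exists only inside Nadia's mind; Rafael can't hear it → meta-diegetic.
Scene two: it's detached from Nadia entirely and plays over unrelated images with no in-world source — conventional underscore → non-diegetic.

meta-diegetic, non-diegetic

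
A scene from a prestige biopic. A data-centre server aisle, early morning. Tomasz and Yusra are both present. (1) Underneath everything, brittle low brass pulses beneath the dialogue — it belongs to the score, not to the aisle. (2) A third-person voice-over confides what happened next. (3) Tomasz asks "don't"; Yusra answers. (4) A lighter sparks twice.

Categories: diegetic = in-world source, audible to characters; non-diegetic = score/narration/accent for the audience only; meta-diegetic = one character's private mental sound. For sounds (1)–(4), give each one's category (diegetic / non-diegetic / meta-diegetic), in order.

Sound (1): nothing in the aisle produces it and the characters don't hear it — pure soundtrack, so non-diegetic.
Sound (2): external voice-over — not a character, not heard by anyone in the scene, so non-diegetic.
Sound (3): Tomasz is a character speaking aloud in the scene, so diegetic.
(4) the sound comes from a lighter physically present in the location → diegetic.

non-diegetic, non-diegetic, diegetic, diegetic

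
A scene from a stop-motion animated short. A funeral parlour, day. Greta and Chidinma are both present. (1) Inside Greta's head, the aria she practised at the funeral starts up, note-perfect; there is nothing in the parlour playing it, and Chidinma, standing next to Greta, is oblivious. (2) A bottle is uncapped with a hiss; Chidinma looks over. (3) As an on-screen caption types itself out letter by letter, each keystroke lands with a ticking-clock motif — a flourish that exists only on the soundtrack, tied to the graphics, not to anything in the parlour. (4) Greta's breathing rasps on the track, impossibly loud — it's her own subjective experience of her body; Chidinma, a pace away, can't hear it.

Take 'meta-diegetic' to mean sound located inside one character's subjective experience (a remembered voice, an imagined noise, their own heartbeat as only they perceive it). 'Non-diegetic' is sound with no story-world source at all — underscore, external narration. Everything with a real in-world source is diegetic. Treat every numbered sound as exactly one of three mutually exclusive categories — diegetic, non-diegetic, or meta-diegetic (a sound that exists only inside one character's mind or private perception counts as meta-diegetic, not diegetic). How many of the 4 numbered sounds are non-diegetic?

1

Sound (1): it lives in Greta's subjectivity, not in the parlour, so meta-diegetic.
(2) an in-world source (a bottle); characters could hear it → diegetic.
(3) the caption isn't part of the story world, so neither is the sound tied to it → non-diegetic.
(4) is meta-diegetic: a subjective body sound — Greta's private perception, inaudible to Chidinma.
Non-diegetic: (3) — that's 1.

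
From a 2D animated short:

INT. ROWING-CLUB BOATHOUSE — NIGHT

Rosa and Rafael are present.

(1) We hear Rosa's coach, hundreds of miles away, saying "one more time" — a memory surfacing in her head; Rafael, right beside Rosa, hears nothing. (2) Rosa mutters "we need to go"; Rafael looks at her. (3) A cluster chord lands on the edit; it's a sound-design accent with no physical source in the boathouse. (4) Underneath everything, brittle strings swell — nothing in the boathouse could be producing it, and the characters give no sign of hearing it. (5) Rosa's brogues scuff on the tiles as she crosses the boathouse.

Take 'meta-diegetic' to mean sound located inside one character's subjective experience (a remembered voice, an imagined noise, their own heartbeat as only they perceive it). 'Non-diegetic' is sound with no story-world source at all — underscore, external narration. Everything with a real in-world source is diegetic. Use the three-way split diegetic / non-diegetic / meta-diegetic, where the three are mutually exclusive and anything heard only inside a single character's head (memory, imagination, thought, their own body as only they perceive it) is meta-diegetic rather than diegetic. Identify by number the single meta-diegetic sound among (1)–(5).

1

(1) is meta-diegetic: the voice is a memory playing only inside Rosa's mind; Rafael can't hear it.
(2) spoken by a character present in the story world → diegetic.
Sound (3): nothing in the scene produces it; it's an accent added for the audience, so non-diegetic.
(4) nothing in the boathouse produces it and the characters don't hear it — pure soundtrack → non-diegetic.
(5) is diegetic: it's the physical sound of Rosa moving in the space.
Only (1) is meta-diegetic.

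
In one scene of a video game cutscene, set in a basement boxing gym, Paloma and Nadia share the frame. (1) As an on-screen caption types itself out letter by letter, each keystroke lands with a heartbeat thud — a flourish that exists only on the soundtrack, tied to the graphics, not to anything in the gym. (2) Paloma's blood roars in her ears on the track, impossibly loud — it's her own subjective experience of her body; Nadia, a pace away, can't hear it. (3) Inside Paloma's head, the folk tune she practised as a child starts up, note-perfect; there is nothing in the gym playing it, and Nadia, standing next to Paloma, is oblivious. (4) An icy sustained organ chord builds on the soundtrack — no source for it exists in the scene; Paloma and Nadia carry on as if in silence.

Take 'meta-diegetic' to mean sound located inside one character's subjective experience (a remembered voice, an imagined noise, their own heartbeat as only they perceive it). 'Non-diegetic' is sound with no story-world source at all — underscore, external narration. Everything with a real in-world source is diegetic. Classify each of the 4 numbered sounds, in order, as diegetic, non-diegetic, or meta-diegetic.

Sound (1): it accompanies on-screen graphics, not anything inside the story world, so non-diegetic.
Sound (2): it's Paloma's internal bodily sensation rendered as sound; only Paloma 'hears' it, so meta-diegetic.
(3) is meta-diegetic: it lives in Paloma's subjectivity, not in the gym.
(4) is non-diegetic: score with no on-screen or off-screen source; it exists for the audience alone.

non-diegetic, meta-diegetic, meta-diegetic, non-diegetic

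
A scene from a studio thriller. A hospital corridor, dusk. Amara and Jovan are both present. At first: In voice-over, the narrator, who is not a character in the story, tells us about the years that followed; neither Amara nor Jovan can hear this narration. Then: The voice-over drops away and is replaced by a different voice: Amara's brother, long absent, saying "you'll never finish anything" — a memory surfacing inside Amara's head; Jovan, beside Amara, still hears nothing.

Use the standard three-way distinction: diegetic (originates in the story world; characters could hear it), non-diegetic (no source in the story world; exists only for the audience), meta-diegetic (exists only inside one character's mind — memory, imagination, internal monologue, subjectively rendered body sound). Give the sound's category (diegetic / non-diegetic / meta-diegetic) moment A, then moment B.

non-diegetic, meta-diegetic

Moment A: the external narrator addresses only the audience — outside the story world → non-diegetic.
Moment B: the replacement voice is a memory inside Amara's mind specifically → meta-diegetic.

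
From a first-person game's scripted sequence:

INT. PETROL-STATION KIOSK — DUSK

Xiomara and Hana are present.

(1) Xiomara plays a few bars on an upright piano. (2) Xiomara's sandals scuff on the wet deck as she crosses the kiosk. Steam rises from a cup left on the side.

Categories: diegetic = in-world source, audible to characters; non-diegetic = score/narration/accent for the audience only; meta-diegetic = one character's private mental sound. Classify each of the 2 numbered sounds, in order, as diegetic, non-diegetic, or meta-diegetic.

diegetic, diegetic

(1) is diegetic: a character is playing an upright piano on screen.
(2) a character's body making contact with the set — an in-world sound → diegetic.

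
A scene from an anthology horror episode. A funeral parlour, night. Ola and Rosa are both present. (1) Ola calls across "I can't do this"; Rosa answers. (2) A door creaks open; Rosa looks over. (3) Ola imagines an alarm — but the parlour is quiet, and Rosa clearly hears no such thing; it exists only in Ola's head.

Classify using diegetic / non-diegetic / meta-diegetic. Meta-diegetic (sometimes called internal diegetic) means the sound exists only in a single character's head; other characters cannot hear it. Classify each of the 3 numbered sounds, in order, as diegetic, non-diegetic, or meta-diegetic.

(1) is diegetic: on-screen dialogue — Ola speaks and Rosa is there to hear.
(2) an in-world source (a door); characters could hear it → diegetic.
Sound (3): Ola alone 'hears' it — an imagined sound, not present in the space, so meta-diegetic.

diegetic, diegetic, meta-diegetic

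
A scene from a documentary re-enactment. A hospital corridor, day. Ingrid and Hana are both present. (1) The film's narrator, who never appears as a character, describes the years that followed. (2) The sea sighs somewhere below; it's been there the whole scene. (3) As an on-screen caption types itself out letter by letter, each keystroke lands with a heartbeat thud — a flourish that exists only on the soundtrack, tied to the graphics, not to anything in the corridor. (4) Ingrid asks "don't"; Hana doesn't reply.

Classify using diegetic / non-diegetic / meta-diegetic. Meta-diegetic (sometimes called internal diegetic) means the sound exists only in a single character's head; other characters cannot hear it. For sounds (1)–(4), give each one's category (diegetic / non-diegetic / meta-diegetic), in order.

non-diegetic, diegetic, non-diegetic, diegetic

Sound (1): the narrator exists outside the story world, addressing only the audience, so non-diegetic.
(2) ambient/room sound belonging to the story's physical space → diegetic.
Sound (3): the caption isn't part of the story world, so neither is the sound tied to it, so non-diegetic.
Sound (4): Ingrid is a character speaking aloud in the scene, so diegetic.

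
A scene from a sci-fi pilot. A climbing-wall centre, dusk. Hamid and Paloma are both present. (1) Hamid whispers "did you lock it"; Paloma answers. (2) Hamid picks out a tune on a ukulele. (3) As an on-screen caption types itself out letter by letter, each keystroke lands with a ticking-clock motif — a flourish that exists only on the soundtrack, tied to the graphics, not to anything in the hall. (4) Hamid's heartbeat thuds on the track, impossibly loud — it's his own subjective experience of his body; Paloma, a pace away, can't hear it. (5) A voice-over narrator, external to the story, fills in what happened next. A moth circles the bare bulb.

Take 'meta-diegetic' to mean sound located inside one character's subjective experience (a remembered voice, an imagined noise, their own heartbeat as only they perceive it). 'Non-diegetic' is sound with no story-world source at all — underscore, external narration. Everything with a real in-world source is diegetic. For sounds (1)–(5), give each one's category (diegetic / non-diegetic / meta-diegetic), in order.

diegetic, diegetic, non-diegetic, meta-diegetic, non-diegetic

(1) spoken by a character present in the story world → diegetic.
(2) is diegetic: a character is playing a ukulele on screen.
Sound (3): it accompanies on-screen graphics, not anything inside the story world, so non-diegetic.
(4) is meta-diegetic: a subjective body sound — Hamid's private perception, inaudible to Paloma.
Sound (5): the narrator exists outside the story world, addressing only the audience, so non-diegetic.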